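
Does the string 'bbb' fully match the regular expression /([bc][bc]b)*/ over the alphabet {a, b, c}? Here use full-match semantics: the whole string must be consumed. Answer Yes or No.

Yes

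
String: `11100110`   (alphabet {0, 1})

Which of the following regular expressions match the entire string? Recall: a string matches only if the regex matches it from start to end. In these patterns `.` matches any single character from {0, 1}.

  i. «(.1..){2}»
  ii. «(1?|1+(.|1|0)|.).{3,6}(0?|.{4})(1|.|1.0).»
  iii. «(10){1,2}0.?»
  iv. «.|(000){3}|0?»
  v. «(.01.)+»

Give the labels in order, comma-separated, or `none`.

i → match
ii → match
iii → no match — must start with `10`
iv → no match
v → no match

i, ii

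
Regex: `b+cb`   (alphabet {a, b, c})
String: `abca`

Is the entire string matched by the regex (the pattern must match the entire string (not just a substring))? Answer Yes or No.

Every match must start with `b`, but `abca` does not.

No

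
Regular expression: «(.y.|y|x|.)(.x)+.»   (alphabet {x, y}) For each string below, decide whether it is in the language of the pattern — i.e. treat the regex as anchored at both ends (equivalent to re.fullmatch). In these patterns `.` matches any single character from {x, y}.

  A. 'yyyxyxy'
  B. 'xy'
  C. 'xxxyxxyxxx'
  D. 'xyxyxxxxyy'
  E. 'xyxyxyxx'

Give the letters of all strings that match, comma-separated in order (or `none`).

E

A → no match
B → no match
C → no match
D → no match
E → match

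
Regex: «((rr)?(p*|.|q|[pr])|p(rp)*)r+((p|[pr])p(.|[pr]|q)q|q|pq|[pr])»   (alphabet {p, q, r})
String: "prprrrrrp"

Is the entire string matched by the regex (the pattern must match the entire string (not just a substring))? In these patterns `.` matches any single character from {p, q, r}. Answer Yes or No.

Yes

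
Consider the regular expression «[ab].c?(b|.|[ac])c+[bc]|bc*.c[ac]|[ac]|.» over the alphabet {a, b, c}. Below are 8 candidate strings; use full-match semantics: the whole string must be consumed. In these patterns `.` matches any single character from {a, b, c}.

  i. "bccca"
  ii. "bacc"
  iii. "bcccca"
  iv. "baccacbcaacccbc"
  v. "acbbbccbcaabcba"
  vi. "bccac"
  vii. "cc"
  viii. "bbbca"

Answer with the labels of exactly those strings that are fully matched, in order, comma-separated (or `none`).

i → match
ii → match
iii → match
iv → no match
v → no match
vi → no match
vii → no match
viii → no match

i, ii, iii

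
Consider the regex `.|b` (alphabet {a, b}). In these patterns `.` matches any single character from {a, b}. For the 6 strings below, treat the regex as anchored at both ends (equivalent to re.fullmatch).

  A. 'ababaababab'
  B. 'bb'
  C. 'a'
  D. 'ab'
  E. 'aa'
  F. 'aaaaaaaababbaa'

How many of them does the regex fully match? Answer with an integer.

A. 'ababaababab' → no match
B. 'bb' → no match
C. 'a' → match
D. 'ab' → no match
E. 'aa' → no match
F → no match
Total matched: 1

1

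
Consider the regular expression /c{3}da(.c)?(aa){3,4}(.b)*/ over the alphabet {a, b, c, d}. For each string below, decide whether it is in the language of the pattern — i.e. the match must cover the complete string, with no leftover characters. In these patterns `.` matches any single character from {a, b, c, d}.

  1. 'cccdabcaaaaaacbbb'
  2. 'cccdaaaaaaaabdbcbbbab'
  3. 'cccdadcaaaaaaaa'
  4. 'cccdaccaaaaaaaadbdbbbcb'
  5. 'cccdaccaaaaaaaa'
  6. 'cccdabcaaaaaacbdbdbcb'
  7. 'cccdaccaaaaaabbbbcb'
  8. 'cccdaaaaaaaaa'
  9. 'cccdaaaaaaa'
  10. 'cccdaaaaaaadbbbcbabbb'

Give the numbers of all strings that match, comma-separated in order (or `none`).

1 → match
2 → match
3 → match
4 → match
5 → match
6 → match
7 → match
8 → match
9 → match
10 → match

1, 2, 3, 4, 5, 6, 7, 8, 9, 10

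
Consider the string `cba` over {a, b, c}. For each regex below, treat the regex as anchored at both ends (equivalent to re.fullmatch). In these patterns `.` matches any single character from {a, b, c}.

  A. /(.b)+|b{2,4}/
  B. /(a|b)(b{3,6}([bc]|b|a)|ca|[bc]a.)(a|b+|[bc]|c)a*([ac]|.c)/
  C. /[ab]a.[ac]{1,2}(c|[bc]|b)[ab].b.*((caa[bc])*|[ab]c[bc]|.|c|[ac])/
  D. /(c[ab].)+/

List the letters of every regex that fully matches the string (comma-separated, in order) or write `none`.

D

A → no match — must end with `b`
B → no match
C → no match
D → match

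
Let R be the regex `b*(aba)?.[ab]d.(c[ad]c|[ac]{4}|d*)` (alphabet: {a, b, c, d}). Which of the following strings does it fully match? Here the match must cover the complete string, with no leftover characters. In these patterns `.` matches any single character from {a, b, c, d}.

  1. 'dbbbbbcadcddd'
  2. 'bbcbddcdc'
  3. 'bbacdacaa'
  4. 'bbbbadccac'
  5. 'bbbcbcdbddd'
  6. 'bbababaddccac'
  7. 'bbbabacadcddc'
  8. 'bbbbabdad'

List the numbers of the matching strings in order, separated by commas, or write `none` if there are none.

1 → no match
2 → match
3 → no match
4 → match
5 → no match
6 → match
7 → no match
8 → match

2, 4, 6, 8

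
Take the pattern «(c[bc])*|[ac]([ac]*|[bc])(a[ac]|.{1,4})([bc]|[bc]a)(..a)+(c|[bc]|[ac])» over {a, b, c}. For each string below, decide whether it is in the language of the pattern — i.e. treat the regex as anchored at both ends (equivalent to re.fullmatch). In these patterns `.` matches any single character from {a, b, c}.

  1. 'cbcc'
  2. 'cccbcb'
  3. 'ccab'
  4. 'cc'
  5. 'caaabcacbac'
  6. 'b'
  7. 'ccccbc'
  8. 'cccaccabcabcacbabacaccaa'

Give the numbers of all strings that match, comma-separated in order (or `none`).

1 → match
2 → match
3 → no match
4 → match
5 → match
6 → no match
7 → no match
8 → no match

1, 2, 4, 5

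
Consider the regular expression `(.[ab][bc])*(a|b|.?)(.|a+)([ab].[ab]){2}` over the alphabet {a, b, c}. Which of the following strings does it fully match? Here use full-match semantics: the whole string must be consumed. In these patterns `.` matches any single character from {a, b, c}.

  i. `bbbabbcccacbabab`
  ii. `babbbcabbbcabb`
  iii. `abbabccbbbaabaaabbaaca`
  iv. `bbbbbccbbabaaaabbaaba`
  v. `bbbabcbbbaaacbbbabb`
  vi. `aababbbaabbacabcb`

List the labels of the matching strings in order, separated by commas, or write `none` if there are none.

none

i → no match
ii → no match
iii → no match
iv → no match
v → no match
vi → no match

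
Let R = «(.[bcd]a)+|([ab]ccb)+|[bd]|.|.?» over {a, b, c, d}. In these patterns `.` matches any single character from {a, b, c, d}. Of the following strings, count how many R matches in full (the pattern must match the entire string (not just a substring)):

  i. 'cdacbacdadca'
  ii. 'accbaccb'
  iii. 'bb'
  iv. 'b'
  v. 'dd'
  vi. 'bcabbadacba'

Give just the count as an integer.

3

i. 'cdacbacdadca' → match
ii. 'accbaccb' → match
iii. 'bb' → no match
iv. 'b' → match
v. 'dd' → no match
vi. 'bcabbadacba' → no match
Total matched: 3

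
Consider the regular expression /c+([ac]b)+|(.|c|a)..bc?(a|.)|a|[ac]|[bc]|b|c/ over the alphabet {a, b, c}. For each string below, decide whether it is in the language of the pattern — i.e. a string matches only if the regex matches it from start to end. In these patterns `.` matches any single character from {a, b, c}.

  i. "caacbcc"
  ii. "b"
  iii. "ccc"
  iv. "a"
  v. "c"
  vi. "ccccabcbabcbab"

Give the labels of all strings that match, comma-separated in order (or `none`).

ii, iv, v, vi

i. "caacbcc" → no match
ii. "b" → match
iii. "ccc" → no match
iv. "a" → match
v. "c" → match
vi → match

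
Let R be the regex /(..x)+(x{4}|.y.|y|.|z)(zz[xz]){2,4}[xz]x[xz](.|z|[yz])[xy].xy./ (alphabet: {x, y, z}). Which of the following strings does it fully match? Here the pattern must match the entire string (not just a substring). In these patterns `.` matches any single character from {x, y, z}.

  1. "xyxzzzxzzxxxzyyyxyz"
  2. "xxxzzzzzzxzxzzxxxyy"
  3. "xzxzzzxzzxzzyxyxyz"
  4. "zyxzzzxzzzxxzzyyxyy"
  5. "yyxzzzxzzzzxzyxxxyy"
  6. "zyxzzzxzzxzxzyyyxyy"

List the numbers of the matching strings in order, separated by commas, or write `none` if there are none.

1 → match
2 → match
3 → no match
4 → match
5 → match
6 → match

1, 2, 4, 5, 6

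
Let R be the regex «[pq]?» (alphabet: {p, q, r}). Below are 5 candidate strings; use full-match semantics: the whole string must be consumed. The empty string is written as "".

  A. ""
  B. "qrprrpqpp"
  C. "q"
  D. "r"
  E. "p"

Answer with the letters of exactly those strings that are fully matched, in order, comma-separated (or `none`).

A. "" → match
B. "qrprrpqpp" → no match
C. "q" → match
D. "r" → no match
E. "p" → match

A, C, E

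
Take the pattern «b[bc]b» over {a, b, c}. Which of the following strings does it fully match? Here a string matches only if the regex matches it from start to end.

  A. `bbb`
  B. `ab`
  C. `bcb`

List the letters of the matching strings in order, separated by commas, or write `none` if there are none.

A, C

A → match
B → no match — must start with `b`
C → match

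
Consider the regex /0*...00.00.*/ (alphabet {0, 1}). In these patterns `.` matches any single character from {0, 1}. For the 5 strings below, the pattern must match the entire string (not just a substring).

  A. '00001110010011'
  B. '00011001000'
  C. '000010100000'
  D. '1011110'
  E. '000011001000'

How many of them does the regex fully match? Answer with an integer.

4

A → match
B. '00011001000' → match
C. '000010100000' → match
D. '1011110' → no match
E. '000011001000' → match
Total matched: 4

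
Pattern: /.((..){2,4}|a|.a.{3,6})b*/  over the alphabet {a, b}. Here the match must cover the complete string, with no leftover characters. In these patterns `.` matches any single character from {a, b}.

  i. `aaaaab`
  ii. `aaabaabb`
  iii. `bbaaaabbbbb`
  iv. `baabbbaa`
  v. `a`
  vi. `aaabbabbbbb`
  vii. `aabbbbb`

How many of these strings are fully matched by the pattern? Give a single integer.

6

i → match
ii → match
iii → match
iv → match
v → no match
vi → match
vii → match
Total matched: 6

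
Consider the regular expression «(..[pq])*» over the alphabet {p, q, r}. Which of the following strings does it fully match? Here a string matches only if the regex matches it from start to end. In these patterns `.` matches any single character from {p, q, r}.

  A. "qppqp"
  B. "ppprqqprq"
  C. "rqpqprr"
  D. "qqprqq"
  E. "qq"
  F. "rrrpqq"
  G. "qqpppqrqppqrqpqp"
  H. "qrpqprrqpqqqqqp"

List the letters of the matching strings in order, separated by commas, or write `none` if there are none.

B, D

A → no match
B → match
C → no match
D → match
E → no match
F → no match
G → no match
H → no match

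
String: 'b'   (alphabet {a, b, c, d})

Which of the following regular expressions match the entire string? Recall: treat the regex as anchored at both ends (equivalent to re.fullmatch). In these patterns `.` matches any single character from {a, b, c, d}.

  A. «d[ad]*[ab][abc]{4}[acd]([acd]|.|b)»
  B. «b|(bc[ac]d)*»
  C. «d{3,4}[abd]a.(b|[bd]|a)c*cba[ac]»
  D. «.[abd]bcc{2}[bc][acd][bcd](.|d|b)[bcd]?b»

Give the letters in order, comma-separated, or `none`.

B

A → no match — must start with 'd'
B → match
C → no match — must start with 'd'
D → no match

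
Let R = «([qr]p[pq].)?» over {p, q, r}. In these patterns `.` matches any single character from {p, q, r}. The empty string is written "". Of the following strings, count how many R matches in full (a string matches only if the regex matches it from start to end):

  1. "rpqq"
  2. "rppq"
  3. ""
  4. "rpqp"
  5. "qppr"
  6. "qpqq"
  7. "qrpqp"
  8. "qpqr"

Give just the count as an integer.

1 → match
2 → match
3 → match
4 → match
5 → match
6 → match
7 → no match
8 → match
Total matched: 7

7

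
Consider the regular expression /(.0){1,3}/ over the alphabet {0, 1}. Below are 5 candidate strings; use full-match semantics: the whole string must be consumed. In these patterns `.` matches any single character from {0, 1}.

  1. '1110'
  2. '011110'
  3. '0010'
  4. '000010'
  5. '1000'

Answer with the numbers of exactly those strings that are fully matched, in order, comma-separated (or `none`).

1. '1110' → no match
2. '011110' → no match
3. '0010' → match
4. '000010' → match
5. '1000' → match

3, 4, 5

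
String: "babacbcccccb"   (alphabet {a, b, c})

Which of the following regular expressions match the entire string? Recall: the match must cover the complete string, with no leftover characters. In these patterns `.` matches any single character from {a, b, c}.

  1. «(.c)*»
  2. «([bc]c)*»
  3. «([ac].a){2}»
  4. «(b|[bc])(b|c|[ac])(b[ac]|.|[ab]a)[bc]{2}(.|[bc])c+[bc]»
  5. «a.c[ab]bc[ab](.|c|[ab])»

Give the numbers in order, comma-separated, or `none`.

1 → no match
2 → no match
3 → no match — must end with "a"
4 → match
5 → no match — must start with "a"

4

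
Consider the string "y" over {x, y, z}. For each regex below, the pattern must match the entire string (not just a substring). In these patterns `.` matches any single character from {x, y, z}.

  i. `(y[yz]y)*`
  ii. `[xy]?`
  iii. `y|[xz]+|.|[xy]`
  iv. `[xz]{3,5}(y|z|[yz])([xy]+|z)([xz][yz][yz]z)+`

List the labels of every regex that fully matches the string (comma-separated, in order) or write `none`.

ii, iii

i → no match
ii → match
iii → match
iv → no match — must end with "z"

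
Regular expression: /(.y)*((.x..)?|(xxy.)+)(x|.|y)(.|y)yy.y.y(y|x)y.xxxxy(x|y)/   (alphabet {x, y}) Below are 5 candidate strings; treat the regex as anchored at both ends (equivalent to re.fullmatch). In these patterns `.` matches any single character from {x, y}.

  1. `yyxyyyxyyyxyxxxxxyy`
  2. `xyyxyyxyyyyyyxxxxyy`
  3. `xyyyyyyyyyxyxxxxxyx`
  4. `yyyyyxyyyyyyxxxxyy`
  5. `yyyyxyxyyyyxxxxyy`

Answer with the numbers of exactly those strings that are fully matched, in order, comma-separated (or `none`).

1 → match
2 → match
3 → match
4 → no match
5 → match

1, 2, 3, 5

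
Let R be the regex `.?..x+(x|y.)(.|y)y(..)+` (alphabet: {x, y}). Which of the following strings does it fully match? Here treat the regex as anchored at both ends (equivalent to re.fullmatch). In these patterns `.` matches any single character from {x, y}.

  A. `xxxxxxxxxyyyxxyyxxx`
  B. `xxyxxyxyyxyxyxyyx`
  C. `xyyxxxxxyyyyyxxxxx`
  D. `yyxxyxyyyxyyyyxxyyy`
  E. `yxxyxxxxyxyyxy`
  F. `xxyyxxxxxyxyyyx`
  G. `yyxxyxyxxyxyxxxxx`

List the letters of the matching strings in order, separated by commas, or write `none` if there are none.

A → match
B → match
C → match
D → no match
E → no match
F → no match
G → no match

A, B, C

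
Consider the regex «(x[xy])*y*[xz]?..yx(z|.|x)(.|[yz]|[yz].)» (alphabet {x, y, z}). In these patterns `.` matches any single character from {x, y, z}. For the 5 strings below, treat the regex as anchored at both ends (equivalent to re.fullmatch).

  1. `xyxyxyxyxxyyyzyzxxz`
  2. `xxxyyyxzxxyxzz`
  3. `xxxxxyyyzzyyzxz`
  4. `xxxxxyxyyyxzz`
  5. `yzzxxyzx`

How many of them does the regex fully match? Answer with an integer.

1 → no match
2 → no match
3 → no match
4 → match
5 → no match
Total matched: 1

1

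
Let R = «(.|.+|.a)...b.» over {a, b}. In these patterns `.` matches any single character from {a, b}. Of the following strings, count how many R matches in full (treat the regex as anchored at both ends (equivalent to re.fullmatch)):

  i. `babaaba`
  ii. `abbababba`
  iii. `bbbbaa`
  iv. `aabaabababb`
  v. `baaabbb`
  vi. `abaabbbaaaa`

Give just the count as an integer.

4

i → match
ii → match
iii → no match
iv → match
v → match
vi → no match
Total matched: 4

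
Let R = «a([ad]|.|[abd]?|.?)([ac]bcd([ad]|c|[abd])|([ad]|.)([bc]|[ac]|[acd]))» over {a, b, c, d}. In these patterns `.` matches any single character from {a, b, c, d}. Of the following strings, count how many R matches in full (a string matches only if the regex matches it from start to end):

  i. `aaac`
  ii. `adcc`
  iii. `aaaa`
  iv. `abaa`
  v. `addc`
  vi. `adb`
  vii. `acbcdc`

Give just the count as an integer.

7

i → match
ii → match
iii → match
iv → match
v → match
vi → match
vii → match
Total matched: 7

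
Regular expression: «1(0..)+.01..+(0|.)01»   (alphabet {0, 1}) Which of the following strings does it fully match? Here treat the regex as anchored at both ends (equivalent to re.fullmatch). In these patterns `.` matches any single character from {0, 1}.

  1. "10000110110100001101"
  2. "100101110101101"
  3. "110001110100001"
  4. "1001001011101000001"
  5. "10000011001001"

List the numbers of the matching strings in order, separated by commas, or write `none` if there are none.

1 → no match
2 → match
3 → no match — must start with "10"
4 → match
5 → match

2, 4, 5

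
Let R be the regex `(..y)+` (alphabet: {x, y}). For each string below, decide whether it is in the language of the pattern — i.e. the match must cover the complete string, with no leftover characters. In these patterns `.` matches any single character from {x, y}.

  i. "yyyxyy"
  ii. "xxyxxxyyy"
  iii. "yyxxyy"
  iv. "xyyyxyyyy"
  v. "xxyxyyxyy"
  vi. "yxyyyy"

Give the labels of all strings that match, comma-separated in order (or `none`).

i. "yyyxyy" → match
ii. "xxyxxxyyy" → no match
iii. "yyxxyy" → no match
iv. "xyyyxyyyy" → match
v. "xxyxyyxyy" → match
vi. "yxyyyy" → match

i, iv, v, vi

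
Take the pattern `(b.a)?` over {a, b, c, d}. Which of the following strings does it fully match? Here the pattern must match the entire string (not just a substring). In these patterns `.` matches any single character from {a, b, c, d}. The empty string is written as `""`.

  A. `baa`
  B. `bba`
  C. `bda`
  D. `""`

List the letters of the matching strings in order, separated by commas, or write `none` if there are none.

A, B, C, D

A → match
B → match
C → match
D → match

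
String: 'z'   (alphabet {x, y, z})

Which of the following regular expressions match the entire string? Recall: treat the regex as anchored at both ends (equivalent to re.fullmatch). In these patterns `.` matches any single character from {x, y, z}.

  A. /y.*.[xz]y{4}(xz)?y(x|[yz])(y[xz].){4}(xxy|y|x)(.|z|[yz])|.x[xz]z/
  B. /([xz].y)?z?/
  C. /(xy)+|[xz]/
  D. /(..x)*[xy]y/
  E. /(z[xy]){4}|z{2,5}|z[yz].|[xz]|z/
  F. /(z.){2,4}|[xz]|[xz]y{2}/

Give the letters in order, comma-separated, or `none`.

B, C, E, F

A → no match
B → match
C → match
D → no match — must end with 'y'
E → match
F → match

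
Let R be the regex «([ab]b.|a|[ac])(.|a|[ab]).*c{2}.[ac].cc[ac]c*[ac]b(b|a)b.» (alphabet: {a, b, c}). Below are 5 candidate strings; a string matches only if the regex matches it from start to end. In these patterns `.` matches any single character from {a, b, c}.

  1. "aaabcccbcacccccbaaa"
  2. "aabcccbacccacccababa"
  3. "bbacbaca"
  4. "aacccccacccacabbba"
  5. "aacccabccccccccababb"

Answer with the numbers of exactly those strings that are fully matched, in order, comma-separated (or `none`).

1 → no match
2 → match
3 → no match
4 → match
5 → match

2, 4, 5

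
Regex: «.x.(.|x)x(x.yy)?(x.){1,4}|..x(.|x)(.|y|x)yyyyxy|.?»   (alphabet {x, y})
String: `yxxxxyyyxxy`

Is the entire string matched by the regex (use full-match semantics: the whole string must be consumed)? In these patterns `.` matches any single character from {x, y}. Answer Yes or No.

No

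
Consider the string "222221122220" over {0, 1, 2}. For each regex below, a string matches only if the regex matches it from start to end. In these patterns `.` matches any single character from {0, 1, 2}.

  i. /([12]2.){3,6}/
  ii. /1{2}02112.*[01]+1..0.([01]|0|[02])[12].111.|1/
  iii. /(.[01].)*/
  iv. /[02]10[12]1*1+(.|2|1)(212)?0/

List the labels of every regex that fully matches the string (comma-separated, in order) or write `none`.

i → match
ii → no match — must start with "1"
iii → no match
iv → no match

i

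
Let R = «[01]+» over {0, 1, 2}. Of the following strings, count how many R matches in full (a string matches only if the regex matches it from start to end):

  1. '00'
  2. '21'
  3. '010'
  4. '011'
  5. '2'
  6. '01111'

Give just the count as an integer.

1 → match
2 → no match
3 → match
4 → match
5 → no match
6 → match
Total matched: 4

4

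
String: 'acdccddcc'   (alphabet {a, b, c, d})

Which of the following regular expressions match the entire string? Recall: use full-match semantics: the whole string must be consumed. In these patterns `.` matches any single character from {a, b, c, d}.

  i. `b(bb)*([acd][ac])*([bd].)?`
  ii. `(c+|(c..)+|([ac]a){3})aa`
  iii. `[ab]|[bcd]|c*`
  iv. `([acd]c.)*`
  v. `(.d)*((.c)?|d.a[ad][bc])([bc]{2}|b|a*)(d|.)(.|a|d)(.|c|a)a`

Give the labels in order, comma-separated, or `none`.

i → no match — must start with 'b'
ii → no match — must end with 'aa'
iii → no match
iv → match
v → no match — must end with 'a'

iv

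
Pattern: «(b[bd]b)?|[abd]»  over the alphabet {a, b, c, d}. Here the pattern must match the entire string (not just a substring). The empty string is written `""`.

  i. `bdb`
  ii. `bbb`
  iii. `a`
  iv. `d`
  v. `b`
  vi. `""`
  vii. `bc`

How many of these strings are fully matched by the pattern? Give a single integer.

i → match
ii → match
iii → match
iv → match
v → match
vi → match
vii → no match
Total matched: 6

6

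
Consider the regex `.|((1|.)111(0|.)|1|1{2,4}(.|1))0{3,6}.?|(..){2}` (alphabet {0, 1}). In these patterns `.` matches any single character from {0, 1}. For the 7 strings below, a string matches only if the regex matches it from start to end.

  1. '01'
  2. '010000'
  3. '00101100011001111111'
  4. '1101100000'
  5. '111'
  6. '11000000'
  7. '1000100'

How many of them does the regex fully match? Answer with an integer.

1. '01' → no match
2. '010000' → no match
3 → no match
4. '1101100000' → no match
5. '111' → no match
6. '11000000' → match
7. '1000100' → no match
Total matched: 1

1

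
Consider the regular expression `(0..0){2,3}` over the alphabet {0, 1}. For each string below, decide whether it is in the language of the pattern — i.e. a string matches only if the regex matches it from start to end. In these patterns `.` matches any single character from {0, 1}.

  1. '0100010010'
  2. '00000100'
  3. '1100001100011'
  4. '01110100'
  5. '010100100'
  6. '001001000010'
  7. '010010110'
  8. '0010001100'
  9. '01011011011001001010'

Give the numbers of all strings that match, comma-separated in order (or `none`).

1 → no match
2 → match
3 → no match — must start with '0'
4 → no match
5 → no match
6 → match
7 → no match
8 → no match
9 → no match

2, 6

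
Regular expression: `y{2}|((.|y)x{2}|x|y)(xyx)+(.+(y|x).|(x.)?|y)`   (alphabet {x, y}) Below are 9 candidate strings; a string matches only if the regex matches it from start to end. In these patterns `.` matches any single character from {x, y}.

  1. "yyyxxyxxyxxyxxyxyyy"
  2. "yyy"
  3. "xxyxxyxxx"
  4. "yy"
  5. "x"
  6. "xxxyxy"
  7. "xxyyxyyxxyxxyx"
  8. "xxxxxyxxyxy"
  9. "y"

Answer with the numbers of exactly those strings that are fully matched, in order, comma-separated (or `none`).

1 → no match
2. "yyy" → no match
3. "xxyxxyxxx" → match
4. "yy" → match
5. "x" → no match
6. "xxxyxy" → no match
7 → no match
8. "xxxxxyxxyxy" → no match
9. "y" → no match

3, 4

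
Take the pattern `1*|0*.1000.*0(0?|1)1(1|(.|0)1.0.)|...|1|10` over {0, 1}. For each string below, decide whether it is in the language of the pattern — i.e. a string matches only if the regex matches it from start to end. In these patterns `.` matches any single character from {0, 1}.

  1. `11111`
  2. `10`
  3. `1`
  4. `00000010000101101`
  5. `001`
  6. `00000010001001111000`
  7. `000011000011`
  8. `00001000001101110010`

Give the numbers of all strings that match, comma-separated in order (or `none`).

1, 2, 3, 4, 5, 6, 7

1 → match
2 → match
3 → match
4 → match
5 → match
6 → match
7 → match
8 → no match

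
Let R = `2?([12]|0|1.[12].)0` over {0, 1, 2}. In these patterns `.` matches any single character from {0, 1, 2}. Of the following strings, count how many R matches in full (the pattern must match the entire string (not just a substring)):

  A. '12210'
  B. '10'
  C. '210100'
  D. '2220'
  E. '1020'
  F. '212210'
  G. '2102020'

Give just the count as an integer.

A. '12210' → match
B. '10' → match
C. '210100' → match
D. '2220' → no match
E. '1020' → no match
F. '212210' → match
G. '2102020' → no match
Total matched: 4

4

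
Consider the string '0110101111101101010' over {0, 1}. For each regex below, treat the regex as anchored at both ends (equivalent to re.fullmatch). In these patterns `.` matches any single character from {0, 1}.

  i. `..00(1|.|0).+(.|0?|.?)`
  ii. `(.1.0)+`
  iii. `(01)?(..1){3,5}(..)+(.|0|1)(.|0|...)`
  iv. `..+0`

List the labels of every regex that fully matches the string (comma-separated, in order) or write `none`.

iii, iv

i → no match
ii → no match
iii → match
iv → match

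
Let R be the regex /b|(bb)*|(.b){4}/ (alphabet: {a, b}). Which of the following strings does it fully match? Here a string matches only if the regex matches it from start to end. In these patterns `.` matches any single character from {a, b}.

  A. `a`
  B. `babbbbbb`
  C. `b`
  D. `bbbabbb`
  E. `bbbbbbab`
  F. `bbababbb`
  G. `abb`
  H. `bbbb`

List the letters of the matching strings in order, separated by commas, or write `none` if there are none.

A → no match
B → no match
C → match
D → no match
E → match
F → match
G → no match
H → match

C, E, F, H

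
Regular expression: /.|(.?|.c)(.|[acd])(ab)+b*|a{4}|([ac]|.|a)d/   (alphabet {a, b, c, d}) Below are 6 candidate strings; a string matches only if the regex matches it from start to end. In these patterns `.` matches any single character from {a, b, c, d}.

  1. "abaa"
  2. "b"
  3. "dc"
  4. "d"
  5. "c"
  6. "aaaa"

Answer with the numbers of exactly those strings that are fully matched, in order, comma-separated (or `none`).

2, 4, 5, 6

1 → no match
2 → match
3 → no match
4 → match
5 → match
6 → match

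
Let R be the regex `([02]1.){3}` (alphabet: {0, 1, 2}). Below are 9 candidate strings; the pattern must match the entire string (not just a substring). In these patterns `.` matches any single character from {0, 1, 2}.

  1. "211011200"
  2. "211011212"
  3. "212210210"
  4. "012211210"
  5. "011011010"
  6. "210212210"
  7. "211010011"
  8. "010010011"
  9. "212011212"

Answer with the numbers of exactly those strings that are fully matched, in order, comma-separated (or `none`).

1. "211011200" → no match
2. "211011212" → match
3. "212210210" → match
4. "012211210" → match
5. "011011010" → match
6. "210212210" → match
7. "211010011" → match
8. "010010011" → match
9. "212011212" → match

2, 3, 4, 5, 6, 7, 8, 9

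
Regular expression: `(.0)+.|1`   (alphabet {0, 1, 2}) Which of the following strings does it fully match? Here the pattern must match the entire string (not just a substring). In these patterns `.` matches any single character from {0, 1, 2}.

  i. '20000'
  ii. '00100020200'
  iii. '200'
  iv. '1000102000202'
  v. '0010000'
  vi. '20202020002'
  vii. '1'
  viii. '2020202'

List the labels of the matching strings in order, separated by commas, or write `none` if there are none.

i. '20000' → match
ii. '00100020200' → match
iii. '200' → match
iv → match
v. '0010000' → match
vi. '20202020002' → match
vii. '1' → match
viii. '2020202' → match

i, ii, iii, iv, v, vi, vii, viii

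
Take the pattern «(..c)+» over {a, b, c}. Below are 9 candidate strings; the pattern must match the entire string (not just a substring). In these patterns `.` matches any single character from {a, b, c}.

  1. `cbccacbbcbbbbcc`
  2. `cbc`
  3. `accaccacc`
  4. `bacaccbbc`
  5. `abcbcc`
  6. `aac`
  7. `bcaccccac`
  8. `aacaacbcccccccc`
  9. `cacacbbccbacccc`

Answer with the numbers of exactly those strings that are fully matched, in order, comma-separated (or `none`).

1 → no match
2 → match
3 → match
4 → match
5 → match
6 → match
7 → no match
8 → match
9 → no match

2, 3, 4, 5, 6, 8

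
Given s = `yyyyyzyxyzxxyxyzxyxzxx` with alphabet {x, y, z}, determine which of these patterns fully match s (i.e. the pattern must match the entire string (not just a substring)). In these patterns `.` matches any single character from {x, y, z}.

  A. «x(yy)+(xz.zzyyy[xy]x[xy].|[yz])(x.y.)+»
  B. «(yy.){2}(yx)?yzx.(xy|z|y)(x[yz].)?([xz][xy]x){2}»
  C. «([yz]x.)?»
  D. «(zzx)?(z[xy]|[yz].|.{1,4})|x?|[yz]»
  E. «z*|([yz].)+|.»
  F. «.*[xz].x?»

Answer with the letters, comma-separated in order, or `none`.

A → no match — must start with `xyy`
B → match
C → no match
D → no match
E → no match
F → match

B, F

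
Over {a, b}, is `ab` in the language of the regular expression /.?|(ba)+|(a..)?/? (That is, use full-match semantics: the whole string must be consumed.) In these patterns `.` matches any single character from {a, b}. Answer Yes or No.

No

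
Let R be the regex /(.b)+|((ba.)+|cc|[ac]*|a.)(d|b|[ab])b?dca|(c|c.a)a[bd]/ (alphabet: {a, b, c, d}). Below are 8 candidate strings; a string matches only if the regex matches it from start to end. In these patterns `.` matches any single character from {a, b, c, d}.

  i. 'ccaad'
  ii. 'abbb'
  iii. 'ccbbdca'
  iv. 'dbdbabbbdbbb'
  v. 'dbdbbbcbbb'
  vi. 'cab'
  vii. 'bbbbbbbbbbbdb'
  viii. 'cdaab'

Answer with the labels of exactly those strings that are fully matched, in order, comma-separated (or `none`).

i → match
ii → match
iii → match
iv → match
v → match
vi → match
vii → no match
viii → match

i, ii, iii, iv, v, vi, viii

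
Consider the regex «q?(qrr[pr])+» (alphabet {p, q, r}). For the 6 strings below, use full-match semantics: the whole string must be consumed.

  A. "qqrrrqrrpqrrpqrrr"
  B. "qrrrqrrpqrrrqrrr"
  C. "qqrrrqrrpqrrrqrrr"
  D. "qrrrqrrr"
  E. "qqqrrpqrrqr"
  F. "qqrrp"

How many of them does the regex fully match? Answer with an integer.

5

A → match
B → match
C → match
D → match
E → no match
F → match
Total matched: 5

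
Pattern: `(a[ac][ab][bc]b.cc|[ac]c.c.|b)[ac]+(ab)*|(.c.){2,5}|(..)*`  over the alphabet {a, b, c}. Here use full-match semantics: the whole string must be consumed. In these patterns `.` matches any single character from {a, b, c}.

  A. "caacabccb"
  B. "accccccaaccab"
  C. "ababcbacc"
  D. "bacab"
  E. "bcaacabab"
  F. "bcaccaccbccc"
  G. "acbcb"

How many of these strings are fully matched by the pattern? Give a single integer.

A → no match
B → match
C → no match
D → match
E → match
F → match
G → no match
Total matched: 4

4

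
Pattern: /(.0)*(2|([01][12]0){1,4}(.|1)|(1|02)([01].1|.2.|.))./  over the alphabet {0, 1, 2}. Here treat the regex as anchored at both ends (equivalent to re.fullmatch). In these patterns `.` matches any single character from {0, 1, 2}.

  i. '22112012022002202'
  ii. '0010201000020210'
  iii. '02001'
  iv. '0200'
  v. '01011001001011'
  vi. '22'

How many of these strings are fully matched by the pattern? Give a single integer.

5

i → no match
ii → match
iii. '02001' → match
iv. '0200' → match
v → match
vi. '22' → match
Total matched: 5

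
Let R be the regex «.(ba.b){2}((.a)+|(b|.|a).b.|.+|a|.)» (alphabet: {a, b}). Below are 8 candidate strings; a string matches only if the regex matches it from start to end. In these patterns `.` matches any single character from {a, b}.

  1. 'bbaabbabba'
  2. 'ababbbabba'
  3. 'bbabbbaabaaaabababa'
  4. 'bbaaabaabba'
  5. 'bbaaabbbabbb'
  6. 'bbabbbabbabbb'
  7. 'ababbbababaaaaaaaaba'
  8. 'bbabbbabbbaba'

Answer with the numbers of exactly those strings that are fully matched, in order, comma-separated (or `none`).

1 → match
2 → match
3 → match
4 → no match
5 → no match
6 → match
7 → no match
8 → match

1, 2, 3, 6, 8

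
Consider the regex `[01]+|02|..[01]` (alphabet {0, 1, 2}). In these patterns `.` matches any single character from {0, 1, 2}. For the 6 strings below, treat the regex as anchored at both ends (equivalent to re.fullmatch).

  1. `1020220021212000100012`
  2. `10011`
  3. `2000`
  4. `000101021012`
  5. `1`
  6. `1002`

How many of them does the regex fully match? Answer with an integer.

1 → no match
2 → match
3 → no match
4 → no match
5 → match
6 → no match
Total matched: 2

2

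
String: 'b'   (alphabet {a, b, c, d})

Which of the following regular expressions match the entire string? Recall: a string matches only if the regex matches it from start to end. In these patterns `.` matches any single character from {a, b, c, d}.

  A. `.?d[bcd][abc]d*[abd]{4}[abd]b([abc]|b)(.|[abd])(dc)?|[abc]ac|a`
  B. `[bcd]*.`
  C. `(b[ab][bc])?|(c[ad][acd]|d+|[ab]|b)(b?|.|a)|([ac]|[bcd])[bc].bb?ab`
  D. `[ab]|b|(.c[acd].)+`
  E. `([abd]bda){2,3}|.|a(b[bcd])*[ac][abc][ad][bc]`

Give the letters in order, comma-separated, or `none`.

A → no match
B → match
C → match
D → match
E → match

B, C, D, E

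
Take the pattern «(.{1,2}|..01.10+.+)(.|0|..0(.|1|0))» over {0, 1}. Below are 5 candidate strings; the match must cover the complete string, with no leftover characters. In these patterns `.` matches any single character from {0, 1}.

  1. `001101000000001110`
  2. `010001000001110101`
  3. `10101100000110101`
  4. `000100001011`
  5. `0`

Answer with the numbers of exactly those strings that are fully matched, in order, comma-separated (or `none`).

1 → no match
2 → no match
3 → no match
4. `000100001011` → no match
5. `0` → no match

none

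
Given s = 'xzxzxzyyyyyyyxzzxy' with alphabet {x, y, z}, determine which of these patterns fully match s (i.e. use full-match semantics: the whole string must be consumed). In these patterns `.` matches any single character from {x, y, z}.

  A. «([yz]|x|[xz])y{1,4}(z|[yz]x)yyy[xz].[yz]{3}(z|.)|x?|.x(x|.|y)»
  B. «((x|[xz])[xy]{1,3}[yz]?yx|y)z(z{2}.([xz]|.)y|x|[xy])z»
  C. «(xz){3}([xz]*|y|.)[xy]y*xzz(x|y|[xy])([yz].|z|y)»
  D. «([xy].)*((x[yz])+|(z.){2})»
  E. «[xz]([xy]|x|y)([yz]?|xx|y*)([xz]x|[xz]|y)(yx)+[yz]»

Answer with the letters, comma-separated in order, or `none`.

C

A → no match
B → no match — must end with 'z'
C → match
D → no match
E → no match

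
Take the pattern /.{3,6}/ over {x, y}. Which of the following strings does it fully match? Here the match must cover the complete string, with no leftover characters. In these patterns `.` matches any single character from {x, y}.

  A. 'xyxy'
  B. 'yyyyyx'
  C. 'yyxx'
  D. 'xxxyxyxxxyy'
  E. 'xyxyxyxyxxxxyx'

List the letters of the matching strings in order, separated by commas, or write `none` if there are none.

A, B, C

A → match
B → match
C → match
D → no match
E → no match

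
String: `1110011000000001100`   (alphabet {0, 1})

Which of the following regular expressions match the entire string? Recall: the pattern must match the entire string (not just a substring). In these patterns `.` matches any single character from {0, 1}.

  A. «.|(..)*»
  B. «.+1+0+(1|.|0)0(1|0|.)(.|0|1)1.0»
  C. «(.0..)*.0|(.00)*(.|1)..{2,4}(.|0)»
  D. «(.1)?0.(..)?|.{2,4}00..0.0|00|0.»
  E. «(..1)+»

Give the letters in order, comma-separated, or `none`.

A → no match
B → match
C → no match
D → no match
E → no match — must end with `1`

B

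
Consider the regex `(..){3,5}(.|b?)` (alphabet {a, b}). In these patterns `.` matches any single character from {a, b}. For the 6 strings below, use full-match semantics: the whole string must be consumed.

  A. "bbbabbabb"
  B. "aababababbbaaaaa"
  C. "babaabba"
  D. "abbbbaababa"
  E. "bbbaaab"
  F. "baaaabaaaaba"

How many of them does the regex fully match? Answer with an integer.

A → match
B → no match
C → match
D → match
E → match
F → no match
Total matched: 4

4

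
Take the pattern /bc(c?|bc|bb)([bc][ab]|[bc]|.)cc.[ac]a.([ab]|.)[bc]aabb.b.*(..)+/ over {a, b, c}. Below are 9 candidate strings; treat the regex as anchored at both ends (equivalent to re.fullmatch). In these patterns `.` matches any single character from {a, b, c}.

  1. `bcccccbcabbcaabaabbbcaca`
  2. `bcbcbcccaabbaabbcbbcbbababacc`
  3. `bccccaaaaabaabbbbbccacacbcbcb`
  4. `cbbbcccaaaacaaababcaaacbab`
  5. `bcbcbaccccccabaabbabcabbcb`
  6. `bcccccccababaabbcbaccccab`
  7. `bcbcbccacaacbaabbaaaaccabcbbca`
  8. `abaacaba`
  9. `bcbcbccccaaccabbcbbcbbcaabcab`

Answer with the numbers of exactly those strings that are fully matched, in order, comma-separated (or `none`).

3, 6

1 → no match
2 → no match
3 → match
4 → no match — must start with `bc`
5 → no match
6 → match
7 → no match
8. `abaacaba` → no match — must start with `bc`
9 → no match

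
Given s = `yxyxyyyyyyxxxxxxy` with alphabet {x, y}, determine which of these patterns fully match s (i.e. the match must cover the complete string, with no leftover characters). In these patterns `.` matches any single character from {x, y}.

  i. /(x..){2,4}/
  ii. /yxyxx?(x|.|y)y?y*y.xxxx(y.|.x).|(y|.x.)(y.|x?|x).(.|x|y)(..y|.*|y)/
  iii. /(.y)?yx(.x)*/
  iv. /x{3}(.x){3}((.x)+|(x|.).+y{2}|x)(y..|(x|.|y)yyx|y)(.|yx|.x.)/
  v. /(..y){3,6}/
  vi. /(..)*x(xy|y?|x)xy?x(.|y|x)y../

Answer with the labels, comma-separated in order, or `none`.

ii

i → no match — must start with `x`
ii → match
iii → no match
iv → no match — must start with `x`
v → no match
vi → no match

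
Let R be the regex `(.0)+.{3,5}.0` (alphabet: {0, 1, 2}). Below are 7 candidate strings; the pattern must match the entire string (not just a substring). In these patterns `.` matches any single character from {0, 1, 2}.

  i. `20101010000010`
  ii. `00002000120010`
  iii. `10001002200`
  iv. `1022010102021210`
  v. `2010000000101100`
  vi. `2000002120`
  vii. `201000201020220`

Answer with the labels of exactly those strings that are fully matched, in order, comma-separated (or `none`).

i → match
ii → match
iii → match
iv → no match
v → match
vi → match
vii → match

i, ii, iii, v, vi, vii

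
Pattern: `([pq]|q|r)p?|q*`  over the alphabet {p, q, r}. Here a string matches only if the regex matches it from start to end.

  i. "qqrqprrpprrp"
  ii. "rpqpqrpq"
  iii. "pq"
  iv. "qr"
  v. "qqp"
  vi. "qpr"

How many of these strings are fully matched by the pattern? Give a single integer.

0

i. "qqrqprrpprrp" → no match
ii. "rpqpqrpq" → no match
iii. "pq" → no match
iv. "qr" → no match
v. "qqp" → no match
vi. "qpr" → no match
Total matched: 0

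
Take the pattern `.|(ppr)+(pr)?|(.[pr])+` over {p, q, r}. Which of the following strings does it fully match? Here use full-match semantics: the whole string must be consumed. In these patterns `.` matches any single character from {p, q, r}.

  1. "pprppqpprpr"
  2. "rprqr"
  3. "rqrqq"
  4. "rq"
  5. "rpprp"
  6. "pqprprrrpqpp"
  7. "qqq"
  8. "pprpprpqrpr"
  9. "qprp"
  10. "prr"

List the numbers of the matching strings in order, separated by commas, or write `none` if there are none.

9

1 → no match
2 → no match
3 → no match
4 → no match
5 → no match
6 → no match
7 → no match
8 → no match
9 → match
10 → no match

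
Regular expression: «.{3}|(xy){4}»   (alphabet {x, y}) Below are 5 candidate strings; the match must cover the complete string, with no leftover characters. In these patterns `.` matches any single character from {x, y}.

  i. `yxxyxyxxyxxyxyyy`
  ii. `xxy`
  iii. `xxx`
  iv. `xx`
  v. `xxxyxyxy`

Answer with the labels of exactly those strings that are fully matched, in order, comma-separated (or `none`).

i → no match
ii → match
iii → match
iv → no match
v → no match

ii, iii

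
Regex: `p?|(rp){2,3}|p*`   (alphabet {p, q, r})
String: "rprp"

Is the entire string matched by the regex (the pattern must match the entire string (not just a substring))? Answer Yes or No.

Yes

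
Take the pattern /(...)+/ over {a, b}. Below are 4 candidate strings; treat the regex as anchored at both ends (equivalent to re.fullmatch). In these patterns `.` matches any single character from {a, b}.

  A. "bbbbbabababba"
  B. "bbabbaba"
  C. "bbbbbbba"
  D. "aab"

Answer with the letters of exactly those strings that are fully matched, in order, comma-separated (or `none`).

A → no match
B → no match
C → no match
D → match

D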